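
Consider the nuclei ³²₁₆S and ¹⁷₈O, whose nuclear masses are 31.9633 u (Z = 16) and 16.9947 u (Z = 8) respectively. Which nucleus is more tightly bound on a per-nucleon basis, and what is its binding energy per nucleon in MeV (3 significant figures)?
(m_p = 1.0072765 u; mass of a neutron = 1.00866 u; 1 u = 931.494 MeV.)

³²₁₆S; 8.49 MeV/nucleon

³²₁₆S: Σm = 16(1.0072765) + 16(1.00866) = 32.2549840 u; Δm = 0.2916840 u; E_B = 271.70 MeV; E_B/A = 8.491 MeV
¹⁷₈O: Σm = 8(1.0072765) + 9(1.00866) = 17.1361520 u; Δm = 0.1414520 u; E_B = 131.76 MeV; E_B/A = 7.751 MeV
³²₁₆S has the higher binding energy per nucleon, so it is the more tightly bound nucleus.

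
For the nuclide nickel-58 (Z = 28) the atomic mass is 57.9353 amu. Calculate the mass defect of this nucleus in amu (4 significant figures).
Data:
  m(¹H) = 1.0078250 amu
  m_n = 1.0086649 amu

Mass of separated nucleons = 28(1.0078250) + 30(1.0086649) = 28.2191000 + 30.2599470 = 58.4790470 amu
The mass defect is 58.4790470 − 57.9353 = 0.5437470 amu.

0.5437 amu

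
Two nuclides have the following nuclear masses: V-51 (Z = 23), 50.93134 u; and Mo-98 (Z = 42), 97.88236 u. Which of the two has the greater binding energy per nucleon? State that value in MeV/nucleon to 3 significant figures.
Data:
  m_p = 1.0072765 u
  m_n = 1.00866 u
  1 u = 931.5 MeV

V-51: Σm = 23(1.0072765) + 28(1.00866) = 51.4098395 u; Δm = 0.4784995 u; E_B = 445.72 MeV; E_B/A = 8.740 MeV
Mo-98: Σm = 42(1.0072765) + 56(1.00866) = 98.7905730 u; Δm = 0.9082130 u; E_B = 846.00 MeV; E_B/A = 8.633 MeV
V-51 has the higher binding energy per nucleon, so it is the more tightly bound nucleus.

V-51; 8.74 MeV/nucleon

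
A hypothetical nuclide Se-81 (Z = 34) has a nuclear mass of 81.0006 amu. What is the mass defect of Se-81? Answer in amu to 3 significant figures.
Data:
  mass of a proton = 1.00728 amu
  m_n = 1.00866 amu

Σm = 34·m_p + 47·m_n = 34.24752 + 47.40702 = 81.65454 amu
Δm = 81.65454 − 81.0006 = 0.65394 amu

0.654 amu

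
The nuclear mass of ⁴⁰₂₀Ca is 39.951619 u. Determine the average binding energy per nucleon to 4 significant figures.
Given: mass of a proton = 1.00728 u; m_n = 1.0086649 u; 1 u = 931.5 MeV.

Mass of separated nucleons = 20(1.00728) + 20(1.0086649) = 20.14560 + 20.1732980 = 40.3188980 u
Mass defect Δm = 40.3188980 − 39.951619 = 0.3672790 u
Converting to energy: 0.3672790 u × 931.5 MeV/u = 342.120 MeV
Dividing by A = 40 gives 8.553 MeV per nucleon.

8.553 MeV/nucleon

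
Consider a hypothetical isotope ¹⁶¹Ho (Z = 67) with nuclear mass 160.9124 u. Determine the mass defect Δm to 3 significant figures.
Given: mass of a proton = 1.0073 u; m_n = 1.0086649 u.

With 67 protons and 94 neutrons (A = 161):
Total constituent mass: 67 × 1.0073 + 94 × 1.0086649 = 162.3036006 u
Mass defect Δm = 162.3036006 − 160.9124 = 1.3912006 u

1.39 u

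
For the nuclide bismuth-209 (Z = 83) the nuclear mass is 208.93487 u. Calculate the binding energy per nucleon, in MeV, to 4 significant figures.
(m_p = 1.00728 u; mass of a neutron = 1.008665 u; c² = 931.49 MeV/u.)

7.849 MeV/nucleon

Mass of separated nucleons = 83(1.00728) + 126(1.008665) = 83.60424 + 127.091790 = 210.696030 u
The mass defect is 210.696030 − 208.93487 = 1.761160 u.
Binding energy = Δm·c² = 1.761160 × 931.49 MeV/u = 1640.50 MeV
Dividing by A = 209 gives 7.849 MeV per nucleon.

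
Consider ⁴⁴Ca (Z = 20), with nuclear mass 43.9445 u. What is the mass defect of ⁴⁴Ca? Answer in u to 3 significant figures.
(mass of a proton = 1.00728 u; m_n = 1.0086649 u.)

0.409 u

Mass of separated nucleons = 20(1.00728) + 24(1.0086649) = 20.14560 + 24.2079576 = 44.3535576 u
The mass defect is 44.3535576 − 43.9445 = 0.4090576 u.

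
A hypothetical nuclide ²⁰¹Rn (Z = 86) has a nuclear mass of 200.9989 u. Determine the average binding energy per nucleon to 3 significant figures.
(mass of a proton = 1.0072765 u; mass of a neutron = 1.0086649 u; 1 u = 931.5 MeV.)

7.52 MeV/nucleon

Total constituent mass: 86 × 1.0072765 + 115 × 1.0086649 = 202.6222425 u
Mass defect Δm = 202.6222425 − 200.9989 = 1.6233425 u
E_B = 1.6233425 × 931.5 = 1512.14 MeV
BE/A = 1512.14 MeV / 201 = 7.523 MeV/nucleon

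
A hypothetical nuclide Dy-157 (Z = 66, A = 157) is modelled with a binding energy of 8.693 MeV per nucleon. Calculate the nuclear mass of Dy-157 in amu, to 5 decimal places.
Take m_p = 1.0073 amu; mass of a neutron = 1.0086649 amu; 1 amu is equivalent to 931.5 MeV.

156.80514 amu

Total binding energy = 157 × 8.693 = 1364.801 MeV
Mass defect = 1364.801 MeV / (931.5 MeV/amu) = 1.4651648 amu
Constituent mass = 66(1.0073) + 91(1.0086649) = 158.2703059 amu
Nuclear mass = 158.2703059 − 1.4651648 = 156.8051411 amu ≈ 156.80514 amu (to 5 decimal places)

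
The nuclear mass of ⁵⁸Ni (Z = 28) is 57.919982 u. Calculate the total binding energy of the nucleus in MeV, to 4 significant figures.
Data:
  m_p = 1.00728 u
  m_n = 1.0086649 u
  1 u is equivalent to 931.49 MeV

506.5 MeV

Σm = 28·m_p + 30·m_n = 28.20384 + 30.2599470 = 58.4637870 u
Δm = 58.4637870 − 57.919982 = 0.5438050 u
Binding energy = Δm·c² = 0.5438050 × 931.49 MeV/u = 506.549 MeV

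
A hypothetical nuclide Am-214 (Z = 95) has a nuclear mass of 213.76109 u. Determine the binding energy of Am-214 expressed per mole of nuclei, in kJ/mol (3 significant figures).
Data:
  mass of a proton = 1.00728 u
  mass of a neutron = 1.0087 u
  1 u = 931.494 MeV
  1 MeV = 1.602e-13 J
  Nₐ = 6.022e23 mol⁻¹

With 95 protons and 119 neutrons (A = 214):
Total constituent mass: 95 × 1.00728 + 119 × 1.0087 = 215.72690 u
Mass defect Δm = 215.72690 − 213.76109 = 1.96581 u
E_B = 1.96581 × 931.494 = 1831.14 MeV
Per nucleus in joules: 1831.14 MeV × 1.602e-13 J/MeV = 2.9335e-10 J
Per mole: 2.9335e-10 J × 6.022e23 mol⁻¹ = 1.7666e+14 J/mol

1.77e+11 kJ/mol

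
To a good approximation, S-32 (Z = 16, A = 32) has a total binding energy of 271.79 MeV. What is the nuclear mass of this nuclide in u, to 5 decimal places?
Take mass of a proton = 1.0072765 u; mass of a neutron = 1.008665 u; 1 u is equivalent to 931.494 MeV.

31.96329 u

Mass defect = 271.79 MeV / (931.494 MeV/u) = 0.2917786 u
Constituent mass = 16(1.0072765) + 16(1.008665) = 32.2550640 u
Nuclear mass = 32.2550640 − 0.2917786 = 31.9632854 u ≈ 31.96329 u (to 5 decimal places)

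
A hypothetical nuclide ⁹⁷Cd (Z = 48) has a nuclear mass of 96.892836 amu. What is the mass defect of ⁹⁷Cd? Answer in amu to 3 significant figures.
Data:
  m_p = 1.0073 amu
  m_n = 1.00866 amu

Total constituent mass: 48 × 1.0073 + 49 × 1.00866 = 97.77474 amu
The mass defect is 97.77474 − 96.892836 = 0.881904 amu.

0.882 amu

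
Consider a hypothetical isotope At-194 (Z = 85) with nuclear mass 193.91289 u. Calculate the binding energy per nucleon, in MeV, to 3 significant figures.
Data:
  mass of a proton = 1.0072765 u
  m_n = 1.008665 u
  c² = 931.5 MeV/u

With 85 protons and 109 neutrons (A = 194):
Total constituent mass: 85 × 1.0072765 + 109 × 1.008665 = 195.5629875 u
Mass defect Δm = 195.5629875 − 193.91289 = 1.6500975 u
E_B = 1.6500975 × 931.5 = 1537.07 MeV
BE/A = 1537.07 MeV / 194 = 7.923 MeV/nucleon

7.92 MeV/nucleon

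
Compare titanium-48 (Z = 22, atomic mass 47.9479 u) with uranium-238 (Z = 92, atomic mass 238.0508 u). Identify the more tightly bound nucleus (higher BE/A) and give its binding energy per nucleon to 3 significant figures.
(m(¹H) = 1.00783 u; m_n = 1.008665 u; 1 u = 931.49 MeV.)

titanium-48: Σm = 22(1.00783) + 26(1.008665) = 48.397550 u; Δm = 0.449650 u; E_B = 418.84 MeV; E_B/A = 8.726 MeV
uranium-238: Σm = 92(1.00783) + 146(1.008665) = 239.985450 u; Δm = 1.934650 u; E_B = 1802.1 MeV; E_B/A = 7.572 MeV
titanium-48 has the higher binding energy per nucleon, so it is the more tightly bound nucleus.

titanium-48; 8.73 MeV/nucleon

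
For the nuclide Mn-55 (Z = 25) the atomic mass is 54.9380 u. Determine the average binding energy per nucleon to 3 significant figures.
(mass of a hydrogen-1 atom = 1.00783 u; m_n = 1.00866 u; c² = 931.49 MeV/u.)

8.77 MeV/nucleon

Total constituent mass: 25 × 1.00783 + 30 × 1.00866 = 55.45555 u
Mass defect Δm = 55.45555 − 54.9380 = 0.51755 u
E_B = 0.51755 × 931.49 = 482.093 MeV
Dividing by A = 55 gives 8.765 MeV per nucleon.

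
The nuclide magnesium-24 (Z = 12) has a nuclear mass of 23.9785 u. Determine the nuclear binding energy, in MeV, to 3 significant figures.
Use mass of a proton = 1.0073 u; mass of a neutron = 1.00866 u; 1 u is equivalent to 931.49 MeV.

Z = 12, so N = A − Z = 24 − 12 = 12.
Σm = 12·m_p + 12·m_n = 12.0876 + 12.10392 = 24.19152 u
Mass defect Δm = 24.19152 − 23.9785 = 0.21302 u
Converting to energy: 0.21302 u × 931.49 MeV/u = 198.426 MeV

198 MeV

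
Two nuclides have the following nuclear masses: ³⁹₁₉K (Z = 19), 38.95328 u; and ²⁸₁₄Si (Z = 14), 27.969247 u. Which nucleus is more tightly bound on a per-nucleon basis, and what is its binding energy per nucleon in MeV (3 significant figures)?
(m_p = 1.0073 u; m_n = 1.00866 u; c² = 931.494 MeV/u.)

³⁹₁₉K; 8.57 MeV/nucleon

³⁹₁₉K: Σm = 19(1.0073) + 20(1.00866) = 39.31190 u; Δm = 0.35862 u; E_B = 334.05 MeV; E_B/A = 8.565 MeV
²⁸₁₄Si: Σm = 14(1.0073) + 14(1.00866) = 28.22344 u; Δm = 0.254193 u; E_B = 236.78 MeV; E_B/A = 8.456 MeV
³⁹₁₉K has the higher binding energy per nucleon, so it is the more tightly bound nucleus.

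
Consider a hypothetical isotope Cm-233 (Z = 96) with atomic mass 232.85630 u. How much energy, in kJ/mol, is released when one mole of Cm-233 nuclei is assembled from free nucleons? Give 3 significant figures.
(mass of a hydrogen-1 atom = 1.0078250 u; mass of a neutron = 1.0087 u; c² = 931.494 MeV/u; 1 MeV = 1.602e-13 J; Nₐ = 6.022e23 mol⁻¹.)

1.88e+11 kJ/mol

Z = 96, so N = A − Z = 233 − 96 = 137.
Total constituent mass: 96 × 1.0078250 + 137 × 1.0087 = 234.9431000 u
Mass defect Δm = 234.9431000 − 232.85630 = 2.0868000 u
Converting to energy: 2.0868000 u × 931.494 MeV/u = 1943.84 MeV
Per nucleus in joules: 1943.84 MeV × 1.602e-13 J/MeV = 3.1140e-10 J
Per mole: 3.1140e-10 J × 6.022e23 mol⁻¹ = 1.8753e+14 J/mol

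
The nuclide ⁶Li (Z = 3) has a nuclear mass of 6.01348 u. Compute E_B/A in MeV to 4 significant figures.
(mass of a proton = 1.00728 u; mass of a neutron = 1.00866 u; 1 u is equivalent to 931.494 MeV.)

5.331 MeV/nucleon

With 3 protons and 3 neutrons (A = 6):
Total constituent mass: 3 × 1.00728 + 3 × 1.00866 = 6.04782 u
Mass defect Δm = 6.04782 − 6.01348 = 0.03434 u
Converting to energy: 0.03434 u × 931.494 MeV/u = 31.9875 MeV
BE/A = 31.9875 MeV / 6 = 5.331 MeV/nucleon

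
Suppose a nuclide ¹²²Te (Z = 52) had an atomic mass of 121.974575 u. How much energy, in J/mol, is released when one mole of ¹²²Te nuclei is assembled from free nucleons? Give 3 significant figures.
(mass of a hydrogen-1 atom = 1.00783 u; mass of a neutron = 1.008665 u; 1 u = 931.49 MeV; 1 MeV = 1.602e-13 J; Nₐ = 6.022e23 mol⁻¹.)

Σm = 52·m(¹H) + 70·m_n = 52.40716 + 70.606550 = 123.013710 u
Mass defect Δm = 123.013710 − 121.974575 = 1.039135 u
Converting to energy: 1.039135 u × 931.49 MeV/u = 967.944 MeV
Per nucleus in joules: 967.944 MeV × 1.602e-13 J/MeV = 1.5506e-10 J
Per mole: 1.5506e-10 J × 6.022e23 mol⁻¹ = 9.3377e+13 J/mol

9.34e+13 J/mol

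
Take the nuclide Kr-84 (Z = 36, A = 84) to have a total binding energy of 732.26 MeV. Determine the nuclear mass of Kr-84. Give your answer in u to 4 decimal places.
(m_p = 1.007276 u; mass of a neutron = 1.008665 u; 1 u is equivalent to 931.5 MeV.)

Mass defect = 732.26 MeV / (931.5 MeV/u) = 0.786108 u
Constituent mass = 36(1.007276) + 48(1.008665) = 84.677856 u
Nuclear mass = 84.677856 − 0.786108 = 83.891748 u ≈ 83.8917 u (to 4 decimal places)

83.8917 u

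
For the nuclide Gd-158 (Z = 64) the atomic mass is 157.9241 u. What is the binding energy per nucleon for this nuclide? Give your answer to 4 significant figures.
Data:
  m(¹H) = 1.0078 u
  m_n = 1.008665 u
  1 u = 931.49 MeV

8.192 MeV/nucleon

With 64 protons and 94 neutrons (A = 158):
Σm = 64·m(¹H) + 94·m_n = 64.4992 + 94.814510 = 159.313710 u
Mass defect Δm = 159.313710 − 157.9241 = 1.389610 u
Converting to energy: 1.389610 u × 931.49 MeV/u = 1294.41 MeV
BE/A = 1294.41 MeV / 158 = 8.192 MeV/nucleon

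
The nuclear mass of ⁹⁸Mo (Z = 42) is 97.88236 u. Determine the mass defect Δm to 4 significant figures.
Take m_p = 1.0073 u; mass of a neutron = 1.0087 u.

The nucleus contains 42 protons and 98 − 42 = 56 neutrons.
Mass of separated nucleons = 42(1.0073) + 56(1.0087) = 42.3066 + 56.4872 = 98.7938 u
The mass defect is 98.7938 − 97.88236 = 0.91144 u.

0.9114 u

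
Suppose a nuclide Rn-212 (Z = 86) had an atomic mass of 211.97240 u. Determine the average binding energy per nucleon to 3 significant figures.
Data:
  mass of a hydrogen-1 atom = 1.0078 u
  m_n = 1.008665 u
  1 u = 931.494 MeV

7.87 MeV/nucleon

Z = 86, so N = A − Z = 212 − 86 = 126.
Σm = 86·m(¹H) + 126·m_n = 86.6708 + 127.091790 = 213.762590 u
Mass defect Δm = 213.762590 − 211.97240 = 1.790190 u
Binding energy = Δm·c² = 1.790190 × 931.494 MeV/u = 1667.55 MeV
BE/A = 1667.55 MeV / 212 = 7.866 MeV/nucleon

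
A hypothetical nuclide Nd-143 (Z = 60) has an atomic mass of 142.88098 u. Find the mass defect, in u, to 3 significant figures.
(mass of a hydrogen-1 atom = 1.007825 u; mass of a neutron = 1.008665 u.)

With 60 protons and 83 neutrons (A = 143):
Σm = 60·m(¹H) + 83·m_n = 60.469500 + 83.719195 = 144.188695 u
The mass defect is 144.188695 − 142.88098 = 1.307715 u.

1.31 u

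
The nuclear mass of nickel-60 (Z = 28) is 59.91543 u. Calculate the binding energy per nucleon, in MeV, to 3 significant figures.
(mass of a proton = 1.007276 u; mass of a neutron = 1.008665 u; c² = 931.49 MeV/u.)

Z = 28, so N = A − Z = 60 − 28 = 32.
Total constituent mass: 28 × 1.007276 + 32 × 1.008665 = 60.481008 u
The mass defect is 60.481008 − 59.91543 = 0.565578 u.
E_B = 0.565578 × 931.49 = 526.830 MeV
Dividing by A = 60 gives 8.781 MeV per nucleon.

8.78 MeV/nucleon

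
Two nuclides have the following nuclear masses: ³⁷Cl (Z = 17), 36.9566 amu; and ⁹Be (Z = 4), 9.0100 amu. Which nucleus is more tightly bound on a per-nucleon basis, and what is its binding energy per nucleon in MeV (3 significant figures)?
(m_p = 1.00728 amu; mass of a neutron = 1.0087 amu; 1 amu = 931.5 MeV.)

³⁷Cl: Σm = 17(1.00728) + 20(1.0087) = 37.29776 amu; Δm = 0.34116 amu; E_B = 317.79 MeV; E_B/A = 8.589 MeV
⁹Be: Σm = 4(1.00728) + 5(1.0087) = 9.07262 amu; Δm = 0.06262 amu; E_B = 58.331 MeV; E_B/A = 6.481 MeV
³⁷Cl has the higher binding energy per nucleon, so it is the more tightly bound nucleus.

³⁷Cl; 8.59 MeV/nucleon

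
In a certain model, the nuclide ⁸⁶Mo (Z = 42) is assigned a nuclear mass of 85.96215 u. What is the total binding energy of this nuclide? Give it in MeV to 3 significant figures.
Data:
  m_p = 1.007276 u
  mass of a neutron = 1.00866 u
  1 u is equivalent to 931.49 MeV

Z = 42, so N = A − Z = 86 − 42 = 44.
Σm = 42·m_p + 44·m_n = 42.305592 + 44.38104 = 86.686632 u
Mass defect Δm = 86.686632 − 85.96215 = 0.724482 u
Binding energy = Δm·c² = 0.724482 × 931.49 MeV/u = 674.848 MeV

675 MeV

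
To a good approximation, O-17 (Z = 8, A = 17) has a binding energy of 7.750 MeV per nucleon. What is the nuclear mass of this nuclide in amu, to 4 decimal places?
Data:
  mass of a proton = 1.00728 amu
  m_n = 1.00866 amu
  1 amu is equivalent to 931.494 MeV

16.9947 amu

Total binding energy = 17 × 7.750 = 131.750 MeV
Mass defect = 131.750 MeV / (931.494 MeV/amu) = 0.141439 amu
Constituent mass = 8(1.00728) + 9(1.00866) = 17.13618 amu
Nuclear mass = 17.13618 − 0.141439 = 16.994741 amu ≈ 16.9947 amu (to 4 decimal places)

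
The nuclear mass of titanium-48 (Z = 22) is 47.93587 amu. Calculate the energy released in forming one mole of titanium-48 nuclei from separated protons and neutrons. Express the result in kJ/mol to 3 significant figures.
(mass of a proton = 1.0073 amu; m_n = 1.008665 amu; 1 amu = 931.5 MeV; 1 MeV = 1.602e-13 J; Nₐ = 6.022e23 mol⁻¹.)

Z = 22, so N = A − Z = 48 − 22 = 26.
Σm = 22·m_p + 26·m_n = 22.1606 + 26.225290 = 48.385890 amu
Mass defect Δm = 48.385890 − 47.93587 = 0.450020 amu
E_B = 0.450020 × 931.5 = 419.194 MeV
Per nucleus in joules: 419.194 MeV × 1.602e-13 J/MeV = 6.7155e-11 J
Per mole: 6.7155e-11 J × 6.022e23 mol⁻¹ = 4.0441e+13 J/mol

4.04e+10 kJ/mol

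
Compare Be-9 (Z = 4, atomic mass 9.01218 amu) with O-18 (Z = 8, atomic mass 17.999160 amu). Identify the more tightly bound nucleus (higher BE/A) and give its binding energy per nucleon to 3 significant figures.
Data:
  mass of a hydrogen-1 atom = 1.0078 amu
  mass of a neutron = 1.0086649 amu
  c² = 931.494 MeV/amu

O-18; 7.76 MeV/nucleon

Be-9: Σm = 4(1.0078) + 5(1.0086649) = 9.0745245 amu; Δm = 0.0623445 amu; E_B = 58.074 MeV; E_B/A = 6.453 MeV
O-18: Σm = 8(1.0078) + 10(1.0086649) = 18.1490490 amu; Δm = 0.1498890 amu; E_B = 139.62 MeV; E_B/A = 7.757 MeV
O-18 has the higher binding energy per nucleon, so it is the more tightly bound nucleus.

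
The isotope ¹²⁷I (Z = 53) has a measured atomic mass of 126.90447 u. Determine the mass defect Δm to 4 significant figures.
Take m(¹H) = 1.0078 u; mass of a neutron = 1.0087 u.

Z = 53, so N = A − Z = 127 − 53 = 74.
Total constituent mass: 53 × 1.0078 + 74 × 1.0087 = 128.0572 u
Δm = 128.0572 − 126.90447 = 1.15273 u

1.153 u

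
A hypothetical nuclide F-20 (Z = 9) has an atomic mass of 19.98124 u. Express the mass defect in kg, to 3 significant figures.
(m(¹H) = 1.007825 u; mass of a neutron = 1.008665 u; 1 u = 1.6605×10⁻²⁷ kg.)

Z = 9, so N = A − Z = 20 − 9 = 11.
Mass of separated nucleons = 9(1.007825) + 11(1.008665) = 9.070425 + 11.095315 = 20.165740 u
Δm = 20.165740 − 19.98124 = 0.184500 u
In SI units: 0.184500 u × 1.6605×10⁻²⁷ kg/u = 3.0636e-28 kg

3.06e-28 kg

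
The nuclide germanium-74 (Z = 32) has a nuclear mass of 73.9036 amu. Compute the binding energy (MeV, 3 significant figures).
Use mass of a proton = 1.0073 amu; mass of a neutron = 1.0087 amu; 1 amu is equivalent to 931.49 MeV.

The nucleus contains 32 protons and 74 − 32 = 42 neutrons.
Total constituent mass: 32 × 1.0073 + 42 × 1.0087 = 74.5990 amu
Mass defect Δm = 74.5990 − 73.9036 = 0.6954 amu
Binding energy = Δm·c² = 0.6954 × 931.49 MeV/amu = 647.758 MeV

648 MeV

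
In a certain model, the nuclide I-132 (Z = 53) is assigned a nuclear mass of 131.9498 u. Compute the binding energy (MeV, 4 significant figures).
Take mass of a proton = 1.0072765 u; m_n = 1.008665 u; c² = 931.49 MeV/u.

Z = 53, so N = A − Z = 132 − 53 = 79.
Total constituent mass: 53 × 1.0072765 + 79 × 1.008665 = 133.0701895 u
Mass defect Δm = 133.0701895 − 131.9498 = 1.1203895 u
Converting to energy: 1.1203895 u × 931.49 MeV/u = 1043.63 MeV

1044 MeV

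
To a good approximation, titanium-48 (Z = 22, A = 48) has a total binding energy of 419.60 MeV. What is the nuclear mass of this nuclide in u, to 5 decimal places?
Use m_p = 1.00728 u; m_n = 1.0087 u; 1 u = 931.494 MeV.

Mass defect = 419.60 MeV / (931.494 MeV/u) = 0.4504592 u
Constituent mass = 22(1.00728) + 26(1.0087) = 48.38636 u
Nuclear mass = 48.38636 − 0.4504592 = 47.9359008 u ≈ 47.93590 u (to 5 decimal places)

47.93590 u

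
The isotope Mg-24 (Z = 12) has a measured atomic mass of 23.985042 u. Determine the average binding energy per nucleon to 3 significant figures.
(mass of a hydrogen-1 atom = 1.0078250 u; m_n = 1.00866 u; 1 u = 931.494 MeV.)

Total constituent mass: 12 × 1.0078250 + 12 × 1.00866 = 24.1978200 u
Mass defect Δm = 24.1978200 − 23.985042 = 0.2127780 u
Binding energy = Δm·c² = 0.2127780 × 931.494 MeV/u = 198.201 MeV
Dividing by A = 24 gives 8.258 MeV per nucleon.

8.26 MeV/nucleon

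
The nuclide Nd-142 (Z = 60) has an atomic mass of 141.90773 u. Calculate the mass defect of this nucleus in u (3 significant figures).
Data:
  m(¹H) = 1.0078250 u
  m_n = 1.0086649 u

1.27 u

Z = 60, so N = A − Z = 142 − 60 = 82.
Σm = 60·m(¹H) + 82·m_n = 60.4695000 + 82.7105218 = 143.1800218 u
Δm = 143.1800218 − 141.90773 = 1.2722918 u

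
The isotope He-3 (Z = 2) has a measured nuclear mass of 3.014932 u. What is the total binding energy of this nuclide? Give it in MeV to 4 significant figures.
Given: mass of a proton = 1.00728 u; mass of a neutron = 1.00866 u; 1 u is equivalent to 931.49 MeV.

The nucleus contains 2 protons and 3 − 2 = 1 neutrons.
Mass of separated nucleons = 2(1.00728) + 1(1.00866) = 2.01456 + 1.00866 = 3.02322 u
Δm = 3.02322 − 3.014932 = 0.008288 u
Converting to energy: 0.008288 u × 931.49 MeV/u = 7.72019 MeV

7.720 MeV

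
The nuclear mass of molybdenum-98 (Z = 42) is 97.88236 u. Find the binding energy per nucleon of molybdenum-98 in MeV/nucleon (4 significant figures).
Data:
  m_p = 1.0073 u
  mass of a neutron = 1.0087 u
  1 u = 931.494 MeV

Z = 42, so N = A − Z = 98 − 42 = 56.
Σm = 42·m_p + 56·m_n = 42.3066 + 56.4872 = 98.7938 u
Mass defect Δm = 98.7938 − 97.88236 = 0.91144 u
Binding energy = Δm·c² = 0.91144 × 931.494 MeV/u = 849.001 MeV
Per nucleon: 849.001 / 98 = 8.663 MeV

8.663 MeV/nucleon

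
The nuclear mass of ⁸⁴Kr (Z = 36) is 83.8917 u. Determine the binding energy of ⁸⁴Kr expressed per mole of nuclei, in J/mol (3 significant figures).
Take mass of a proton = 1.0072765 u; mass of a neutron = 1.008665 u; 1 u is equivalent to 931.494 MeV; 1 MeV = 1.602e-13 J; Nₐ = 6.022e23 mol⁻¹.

7.06e+13 J/mol

Σm = 36·m_p + 48·m_n = 36.2619540 + 48.415920 = 84.6778740 u
The mass defect is 84.6778740 − 83.8917 = 0.7861740 u.
E_B = 0.7861740 × 931.494 = 732.316 MeV
Per nucleus in joules: 732.316 MeV × 1.602e-13 J/MeV = 1.17317e-10 J
Per mole: 1.17317e-10 J × 6.022e23 mol⁻¹ = 7.0648e+13 J/mol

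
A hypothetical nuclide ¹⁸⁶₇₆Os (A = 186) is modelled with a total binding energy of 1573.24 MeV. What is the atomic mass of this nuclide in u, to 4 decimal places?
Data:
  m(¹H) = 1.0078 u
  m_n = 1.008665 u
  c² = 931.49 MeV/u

Mass defect = 1573.24 MeV / (931.49 MeV/u) = 1.688950 u
Constituent mass = 76(1.0078) + 110(1.008665) = 187.545950 u
Atomic mass = 187.545950 − 1.688950 = 185.857000 u ≈ 185.8570 u (to 4 decimal places)

185.8570 u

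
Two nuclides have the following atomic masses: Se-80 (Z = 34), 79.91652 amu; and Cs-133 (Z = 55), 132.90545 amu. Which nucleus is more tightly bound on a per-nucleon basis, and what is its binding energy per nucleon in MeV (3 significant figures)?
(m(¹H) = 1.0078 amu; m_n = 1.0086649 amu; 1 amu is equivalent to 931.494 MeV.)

Se-80; 8.70 MeV/nucleon

Se-80: Σm = 34(1.0078) + 46(1.0086649) = 80.6637854 amu; Δm = 0.7472654 amu; E_B = 696.07 MeV; E_B/A = 8.701 MeV
Cs-133: Σm = 55(1.0078) + 78(1.0086649) = 134.1048622 amu; Δm = 1.1994122 amu; E_B = 1117.2 MeV; E_B/A = 8.400 MeV
Se-80 has the higher binding energy per nucleon, so it is the more tightly bound nucleus.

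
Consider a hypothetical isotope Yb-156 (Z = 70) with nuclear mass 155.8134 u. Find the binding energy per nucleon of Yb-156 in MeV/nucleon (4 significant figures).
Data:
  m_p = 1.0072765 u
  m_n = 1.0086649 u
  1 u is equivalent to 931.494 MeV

Total constituent mass: 70 × 1.0072765 + 86 × 1.0086649 = 157.2545364 u
Mass defect Δm = 157.2545364 − 155.8134 = 1.4411364 u
Converting to energy: 1.4411364 u × 931.494 MeV/u = 1342.41 MeV
BE/A = 1342.41 MeV / 156 = 8.605 MeV/nucleon

8.605 MeV/nucleon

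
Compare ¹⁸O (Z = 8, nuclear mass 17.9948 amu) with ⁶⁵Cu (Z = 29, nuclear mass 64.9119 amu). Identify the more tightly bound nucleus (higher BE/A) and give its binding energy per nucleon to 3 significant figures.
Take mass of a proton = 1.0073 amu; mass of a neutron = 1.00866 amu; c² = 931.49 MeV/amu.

¹⁸O: Σm = 8(1.0073) + 10(1.00866) = 18.14500 amu; Δm = 0.15020 amu; E_B = 139.91 MeV; E_B/A = 7.773 MeV
⁶⁵Cu: Σm = 29(1.0073) + 36(1.00866) = 65.52346 amu; Δm = 0.61156 amu; E_B = 569.66 MeV; E_B/A = 8.764 MeV
⁶⁵Cu has the higher binding energy per nucleon, so it is the more tightly bound nucleus.

⁶⁵Cu; 8.76 MeV/nucleon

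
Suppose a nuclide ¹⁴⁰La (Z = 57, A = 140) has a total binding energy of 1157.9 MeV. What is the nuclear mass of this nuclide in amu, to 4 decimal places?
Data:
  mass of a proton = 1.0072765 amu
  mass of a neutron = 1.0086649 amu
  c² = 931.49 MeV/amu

139.8909 amu

Mass defect = 1157.9 MeV / (931.49 MeV/amu) = 1.243062 amu
Constituent mass = 57(1.0072765) + 83(1.0086649) = 141.1339472 amu
Nuclear mass = 141.1339472 − 1.243062 = 139.8908852 amu ≈ 139.8909 amu (to 4 decimal places)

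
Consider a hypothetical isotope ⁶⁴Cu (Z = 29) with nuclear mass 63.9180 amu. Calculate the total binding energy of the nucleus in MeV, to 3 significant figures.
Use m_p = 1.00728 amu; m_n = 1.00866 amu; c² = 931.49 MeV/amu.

555 MeV

Σm = 29·m_p + 35·m_n = 29.21112 + 35.30310 = 64.51422 amu
Δm = 64.51422 − 63.9180 = 0.59622 amu
Binding energy = Δm·c² = 0.59622 × 931.49 MeV/amu = 555.373 MeV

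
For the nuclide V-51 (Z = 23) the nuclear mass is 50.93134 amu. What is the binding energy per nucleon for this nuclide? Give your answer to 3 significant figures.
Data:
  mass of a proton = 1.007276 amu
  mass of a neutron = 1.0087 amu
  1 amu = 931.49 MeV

8.76 MeV/nucleon

Mass of separated nucleons = 23(1.007276) + 28(1.0087) = 23.167348 + 28.2436 = 51.410948 amu
The mass defect is 51.410948 − 50.93134 = 0.479608 amu.
Converting to energy: 0.479608 amu × 931.49 MeV/amu = 446.750 MeV
Dividing by A = 51 gives 8.760 MeV per nucleon.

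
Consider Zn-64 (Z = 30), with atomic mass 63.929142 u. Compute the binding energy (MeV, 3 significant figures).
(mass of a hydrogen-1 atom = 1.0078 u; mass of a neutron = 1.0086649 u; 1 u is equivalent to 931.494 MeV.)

558 MeV

Z = 30, so N = A − Z = 64 − 30 = 34.
Σm = 30·m(¹H) + 34·m_n = 30.2340 + 34.2946066 = 64.5286066 u
The mass defect is 64.5286066 − 63.929142 = 0.5994646 u.
E_B = 0.5994646 × 931.494 = 558.398 MeV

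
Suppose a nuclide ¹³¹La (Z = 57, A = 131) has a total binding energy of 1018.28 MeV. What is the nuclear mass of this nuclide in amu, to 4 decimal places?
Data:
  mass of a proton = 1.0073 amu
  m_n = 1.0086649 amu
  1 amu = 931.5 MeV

Mass defect = 1018.28 MeV / (931.5 MeV/amu) = 1.093162 amu
Constituent mass = 57(1.0073) + 74(1.0086649) = 132.0573026 amu
Nuclear mass = 132.0573026 − 1.093162 = 130.9641406 amu ≈ 130.9641 amu (to 4 decimal places)

130.9641 amu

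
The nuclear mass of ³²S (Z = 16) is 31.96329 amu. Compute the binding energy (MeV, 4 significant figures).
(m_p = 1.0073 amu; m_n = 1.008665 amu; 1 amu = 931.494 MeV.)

272.1 MeV

The nucleus contains 16 protons and 32 − 16 = 16 neutrons.
Total constituent mass: 16 × 1.0073 + 16 × 1.008665 = 32.255440 amu
Δm = 32.255440 − 31.96329 = 0.292150 amu
Converting to energy: 0.292150 amu × 931.494 MeV/amu = 272.136 MeV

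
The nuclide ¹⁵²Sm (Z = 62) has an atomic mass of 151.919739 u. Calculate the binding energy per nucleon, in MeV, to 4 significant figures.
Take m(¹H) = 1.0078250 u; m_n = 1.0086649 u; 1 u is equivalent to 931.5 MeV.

Z = 62, so N = A − Z = 152 − 62 = 90.
Mass of separated nucleons = 62(1.0078250) + 90(1.0086649) = 62.4851500 + 90.7798410 = 153.2649910 u
The mass defect is 153.2649910 − 151.919739 = 1.3452520 u.
Binding energy = Δm·c² = 1.3452520 × 931.5 MeV/u = 1253.10 MeV
BE/A = 1253.10 MeV / 152 = 8.244 MeV/nucleon

8.244 MeV/nucleon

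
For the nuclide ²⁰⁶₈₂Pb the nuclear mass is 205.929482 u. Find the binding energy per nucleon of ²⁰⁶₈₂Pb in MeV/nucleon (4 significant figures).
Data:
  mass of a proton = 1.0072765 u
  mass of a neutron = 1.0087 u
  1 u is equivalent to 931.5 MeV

The nucleus contains 82 protons and 206 − 82 = 124 neutrons.
Σm = 82·m_p + 124·m_n = 82.5966730 + 125.0788 = 207.6754730 u
Δm = 207.6754730 − 205.929482 = 1.7459910 u
Binding energy = Δm·c² = 1.7459910 × 931.5 MeV/u = 1626.39 MeV
Per nucleon: 1626.39 / 206 = 7.895 MeV

7.895 MeV/nucleon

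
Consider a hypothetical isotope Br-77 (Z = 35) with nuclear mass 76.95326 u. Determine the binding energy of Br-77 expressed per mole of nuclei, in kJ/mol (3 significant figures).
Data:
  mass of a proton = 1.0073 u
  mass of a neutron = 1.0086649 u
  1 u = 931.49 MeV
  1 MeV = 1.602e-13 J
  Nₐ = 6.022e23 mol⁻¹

With 35 protons and 42 neutrons (A = 77):
Total constituent mass: 35 × 1.0073 + 42 × 1.0086649 = 77.6194258 u
Mass defect Δm = 77.6194258 − 76.95326 = 0.6661658 u
E_B = 0.6661658 × 931.49 = 620.527 MeV
Per nucleus in joules: 620.527 MeV × 1.602e-13 J/MeV = 9.9408e-11 J
Per mole: 9.9408e-11 J × 6.022e23 mol⁻¹ = 5.9863e+13 J/mol

5.99e+10 kJ/mol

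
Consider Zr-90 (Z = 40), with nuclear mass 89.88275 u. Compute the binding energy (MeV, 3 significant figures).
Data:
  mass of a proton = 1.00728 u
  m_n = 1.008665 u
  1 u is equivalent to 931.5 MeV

The nucleus contains 40 protons and 90 − 40 = 50 neutrons.
Total constituent mass: 40 × 1.00728 + 50 × 1.008665 = 90.724450 u
The mass defect is 90.724450 − 89.88275 = 0.841700 u.
E_B = 0.841700 × 931.5 = 784.044 MeV

784 MeV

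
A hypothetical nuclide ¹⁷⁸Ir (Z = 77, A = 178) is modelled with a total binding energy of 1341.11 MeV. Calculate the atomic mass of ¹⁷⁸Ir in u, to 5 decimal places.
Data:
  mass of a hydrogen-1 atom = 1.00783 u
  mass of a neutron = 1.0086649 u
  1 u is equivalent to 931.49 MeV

178.03832 u

Mass defect = 1341.11 MeV / (931.49 MeV/u) = 1.4397471 u
Constituent mass = 77(1.00783) + 101(1.0086649) = 179.4780649 u
Atomic mass = 179.4780649 − 1.4397471 = 178.0383178 u ≈ 178.03832 u (to 5 decimal places)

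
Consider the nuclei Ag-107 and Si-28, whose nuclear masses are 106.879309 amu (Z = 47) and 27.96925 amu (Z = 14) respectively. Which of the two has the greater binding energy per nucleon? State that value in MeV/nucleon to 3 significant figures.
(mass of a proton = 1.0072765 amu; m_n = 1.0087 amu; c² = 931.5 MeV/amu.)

Ag-107: Σm = 47(1.0072765) + 60(1.0087) = 107.8639955 amu; Δm = 0.9846865 amu; E_B = 917.24 MeV; E_B/A = 8.572 MeV
Si-28: Σm = 14(1.0072765) + 14(1.0087) = 28.2236710 amu; Δm = 0.2544210 amu; E_B = 236.99 MeV; E_B/A = 8.464 MeV
Ag-107 has the higher binding energy per nucleon, so it is the more tightly bound nucleus.

Ag-107; 8.57 MeV/nucleon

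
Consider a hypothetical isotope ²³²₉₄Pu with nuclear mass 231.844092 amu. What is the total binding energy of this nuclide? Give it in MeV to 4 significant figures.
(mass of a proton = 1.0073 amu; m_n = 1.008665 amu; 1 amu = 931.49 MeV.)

Z = 94, so N = A − Z = 232 − 94 = 138.
Σm = 94·m_p + 138·m_n = 94.6862 + 139.195770 = 233.881970 amu
The mass defect is 233.881970 − 231.844092 = 2.037878 amu.
Binding energy = Δm·c² = 2.037878 × 931.49 MeV/amu = 1898.26 MeV

1898 MeV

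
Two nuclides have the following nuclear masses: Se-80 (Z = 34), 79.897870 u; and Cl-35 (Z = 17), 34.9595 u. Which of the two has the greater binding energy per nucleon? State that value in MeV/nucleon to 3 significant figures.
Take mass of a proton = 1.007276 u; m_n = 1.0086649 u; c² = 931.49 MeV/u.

Se-80; 8.71 MeV/nucleon

Se-80: Σm = 34(1.007276) + 46(1.0086649) = 80.6459694 u; Δm = 0.7480994 u; E_B = 696.85 MeV; E_B/A = 8.711 MeV
Cl-35: Σm = 17(1.007276) + 18(1.0086649) = 35.2796602 u; Δm = 0.3201602 u; E_B = 298.23 MeV; E_B/A = 8.521 MeV
Se-80 has the higher binding energy per nucleon, so it is the more tightly bound nucleus.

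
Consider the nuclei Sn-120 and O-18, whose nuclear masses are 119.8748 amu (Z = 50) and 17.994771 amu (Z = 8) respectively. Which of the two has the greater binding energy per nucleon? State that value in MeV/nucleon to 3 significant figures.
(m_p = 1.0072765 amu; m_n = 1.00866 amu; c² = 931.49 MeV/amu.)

Sn-120; 8.50 MeV/nucleon

Sn-120: Σm = 50(1.0072765) + 70(1.00866) = 120.9700250 amu; Δm = 1.0952250 amu; E_B = 1020.2 MeV; E_B/A = 8.502 MeV
O-18: Σm = 8(1.0072765) + 10(1.00866) = 18.1448120 amu; Δm = 0.1500410 amu; E_B = 139.7617 MeV; E_B/A = 7.7645 MeV
Sn-120 has the higher binding energy per nucleon, so it is the more tightly bound nucleus.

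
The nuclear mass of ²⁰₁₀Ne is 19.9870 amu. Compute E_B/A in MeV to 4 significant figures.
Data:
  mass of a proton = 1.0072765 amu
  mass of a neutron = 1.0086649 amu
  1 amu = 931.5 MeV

The nucleus contains 10 protons and 20 − 10 = 10 neutrons.
Mass of separated nucleons = 10(1.0072765) + 10(1.0086649) = 10.0727650 + 10.0866490 = 20.1594140 amu
Δm = 20.1594140 − 19.9870 = 0.1724140 amu
Binding energy = Δm·c² = 0.1724140 × 931.5 MeV/amu = 160.604 MeV
Dividing by A = 20 gives 8.030 MeV per nucleon.

8.030 MeV/nucleon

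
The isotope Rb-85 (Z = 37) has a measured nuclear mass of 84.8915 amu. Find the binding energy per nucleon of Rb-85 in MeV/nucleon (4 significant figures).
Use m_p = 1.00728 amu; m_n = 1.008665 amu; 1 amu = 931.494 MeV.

8.699 MeV/nucleon

Z = 37, so N = A − Z = 85 − 37 = 48.
Σm = 37·m_p + 48·m_n = 37.26936 + 48.415920 = 85.685280 amu
Δm = 85.685280 − 84.8915 = 0.793780 amu
E_B = 0.793780 × 931.494 = 739.401 MeV
Per nucleon: 739.401 / 85 = 8.699 MeV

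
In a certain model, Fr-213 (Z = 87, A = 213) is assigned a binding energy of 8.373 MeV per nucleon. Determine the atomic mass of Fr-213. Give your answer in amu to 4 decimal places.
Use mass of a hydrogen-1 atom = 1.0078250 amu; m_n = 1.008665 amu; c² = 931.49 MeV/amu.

Total binding energy = 213 × 8.373 = 1783.449 MeV
Mass defect = 1783.449 MeV / (931.49 MeV/amu) = 1.914620 amu
Constituent mass = 87(1.0078250) + 126(1.008665) = 214.7725650 amu
Atomic mass = 214.7725650 − 1.914620 = 212.8579450 amu ≈ 212.8579 amu (to 4 decimal places)

212.8579 amu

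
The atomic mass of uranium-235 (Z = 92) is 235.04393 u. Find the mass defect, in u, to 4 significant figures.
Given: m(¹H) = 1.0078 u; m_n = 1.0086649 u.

Total constituent mass: 92 × 1.0078 + 143 × 1.0086649 = 236.9566807 u
Mass defect Δm = 236.9566807 − 235.04393 = 1.9127507 u

1.913 u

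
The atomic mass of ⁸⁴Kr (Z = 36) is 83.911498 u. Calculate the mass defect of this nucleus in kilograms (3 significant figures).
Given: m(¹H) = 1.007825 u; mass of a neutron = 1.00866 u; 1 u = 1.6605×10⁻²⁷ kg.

1.30e-27 kg

With 36 protons and 48 neutrons (A = 84):
Mass of separated nucleons = 36(1.007825) + 48(1.00866) = 36.281700 + 48.41568 = 84.697380 u
Mass defect Δm = 84.697380 − 83.911498 = 0.785882 u
In SI units: 0.785882 u × 1.6605×10⁻²⁷ kg/u = 1.30496e-27 kg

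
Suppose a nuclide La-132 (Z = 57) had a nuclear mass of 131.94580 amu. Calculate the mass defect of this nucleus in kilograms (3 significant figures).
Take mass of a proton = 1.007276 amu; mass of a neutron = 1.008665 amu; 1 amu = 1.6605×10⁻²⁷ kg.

1.86e-27 kg

Z = 57, so N = A − Z = 132 − 57 = 75.
Total constituent mass: 57 × 1.007276 + 75 × 1.008665 = 133.064607 amu
The mass defect is 133.064607 − 131.94580 = 1.118807 amu.
In SI units: 1.118807 amu × 1.6605×10⁻²⁷ kg/amu = 1.8578e-27 kg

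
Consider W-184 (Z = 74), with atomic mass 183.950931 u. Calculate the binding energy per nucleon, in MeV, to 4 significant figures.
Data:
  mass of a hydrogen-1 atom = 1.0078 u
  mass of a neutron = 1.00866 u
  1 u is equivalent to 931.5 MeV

Mass of separated nucleons = 74(1.0078) + 110(1.00866) = 74.5772 + 110.95260 = 185.52980 u
Δm = 185.52980 − 183.950931 = 1.578869 u
Binding energy = Δm·c² = 1.578869 × 931.5 MeV/u = 1470.72 MeV
Dividing by A = 184 gives 7.993 MeV per nucleon.

7.993 MeV/nucleon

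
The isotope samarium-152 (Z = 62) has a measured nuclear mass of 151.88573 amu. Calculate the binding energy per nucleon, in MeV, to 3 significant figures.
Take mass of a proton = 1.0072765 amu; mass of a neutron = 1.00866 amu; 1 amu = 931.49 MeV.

Z = 62, so N = A − Z = 152 − 62 = 90.
Mass of separated nucleons = 62(1.0072765) + 90(1.00866) = 62.4511430 + 90.77940 = 153.2305430 amu
Δm = 153.2305430 − 151.88573 = 1.3448130 amu
Binding energy = Δm·c² = 1.3448130 × 931.49 MeV/amu = 1252.68 MeV
BE/A = 1252.68 MeV / 152 = 8.241 MeV/nucleon

8.24 MeV/nucleon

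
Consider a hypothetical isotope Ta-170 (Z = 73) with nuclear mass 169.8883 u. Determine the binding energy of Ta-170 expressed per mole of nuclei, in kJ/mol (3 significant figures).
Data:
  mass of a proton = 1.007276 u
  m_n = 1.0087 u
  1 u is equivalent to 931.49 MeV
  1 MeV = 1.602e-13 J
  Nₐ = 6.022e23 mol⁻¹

1.34e+11 kJ/mol

The nucleus contains 73 protons and 170 − 73 = 97 neutrons.
Mass of separated nucleons = 73(1.007276) + 97(1.0087) = 73.531148 + 97.8439 = 171.375048 u
Δm = 171.375048 − 169.8883 = 1.486748 u
Binding energy = Δm·c² = 1.486748 × 931.49 MeV/u = 1384.89 MeV
Per nucleus in joules: 1384.89 MeV × 1.602e-13 J/MeV = 2.2186e-10 J
Per mole: 2.2186e-10 J × 6.022e23 mol⁻¹ = 1.3360e+14 J/mol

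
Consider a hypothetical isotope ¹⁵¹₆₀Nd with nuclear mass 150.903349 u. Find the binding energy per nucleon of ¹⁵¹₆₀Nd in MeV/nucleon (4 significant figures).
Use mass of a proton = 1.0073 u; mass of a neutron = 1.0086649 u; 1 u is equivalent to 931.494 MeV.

With 60 protons and 91 neutrons (A = 151):
Σm = 60·m_p + 91·m_n = 60.4380 + 91.7885059 = 152.2265059 u
Mass defect Δm = 152.2265059 − 150.903349 = 1.3231569 u
Binding energy = Δm·c² = 1.3231569 × 931.494 MeV/u = 1232.51 MeV
Per nucleon: 1232.51 / 151 = 8.162 MeV

8.162 MeV/nucleon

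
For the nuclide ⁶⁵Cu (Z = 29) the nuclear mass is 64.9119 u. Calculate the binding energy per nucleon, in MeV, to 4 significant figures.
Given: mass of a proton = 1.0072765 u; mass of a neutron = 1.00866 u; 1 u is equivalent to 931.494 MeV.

Σm = 29·m_p + 36·m_n = 29.2110185 + 36.31176 = 65.5227785 u
Mass defect Δm = 65.5227785 − 64.9119 = 0.6108785 u
Converting to energy: 0.6108785 u × 931.494 MeV/u = 569.030 MeV
BE/A = 569.030 MeV / 65 = 8.754 MeV/nucleon

8.754 MeV/nucleon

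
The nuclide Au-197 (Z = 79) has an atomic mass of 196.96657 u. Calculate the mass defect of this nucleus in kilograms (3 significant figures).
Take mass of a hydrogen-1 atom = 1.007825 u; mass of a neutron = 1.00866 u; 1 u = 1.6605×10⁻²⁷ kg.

With 79 protons and 118 neutrons (A = 197):
Mass of separated nucleons = 79(1.007825) + 118(1.00866) = 79.618175 + 119.02188 = 198.640055 u
Mass defect Δm = 198.640055 − 196.96657 = 1.673485 u
In SI units: 1.673485 u × 1.6605×10⁻²⁷ kg/u = 2.7788e-27 kg

2.78e-27 kg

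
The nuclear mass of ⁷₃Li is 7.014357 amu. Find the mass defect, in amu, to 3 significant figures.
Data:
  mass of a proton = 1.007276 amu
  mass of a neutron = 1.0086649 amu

Z = 3, so N = A − Z = 7 − 3 = 4.
Σm = 3·m_p + 4·m_n = 3.021828 + 4.0346596 = 7.0564876 amu
Mass defect Δm = 7.0564876 − 7.014357 = 0.0421306 amu

0.0421 amu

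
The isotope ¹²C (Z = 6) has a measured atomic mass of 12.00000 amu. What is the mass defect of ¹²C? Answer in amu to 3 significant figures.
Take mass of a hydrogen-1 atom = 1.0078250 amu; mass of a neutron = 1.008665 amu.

0.0989 amu

The nucleus contains 6 protons and 12 − 6 = 6 neutrons.
Total constituent mass: 6 × 1.0078250 + 6 × 1.008665 = 12.0989400 amu
The mass defect is 12.0989400 − 12.00000 = 0.0989400 amu.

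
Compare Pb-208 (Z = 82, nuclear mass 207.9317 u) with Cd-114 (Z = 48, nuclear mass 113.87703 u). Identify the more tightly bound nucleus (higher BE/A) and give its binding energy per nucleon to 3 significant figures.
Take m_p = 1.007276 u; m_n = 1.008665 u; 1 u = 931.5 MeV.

Cd-114; 8.53 MeV/nucleon

Pb-208: Σm = 82(1.007276) + 126(1.008665) = 209.688422 u; Δm = 1.756722 u; E_B = 1636.4 MeV; E_B/A = 7.867 MeV
Cd-114: Σm = 48(1.007276) + 66(1.008665) = 114.921138 u; Δm = 1.044108 u; E_B = 972.59 MeV; E_B/A = 8.531 MeV
Cd-114 has the higher binding energy per nucleon, so it is the more tightly bound nucleus.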